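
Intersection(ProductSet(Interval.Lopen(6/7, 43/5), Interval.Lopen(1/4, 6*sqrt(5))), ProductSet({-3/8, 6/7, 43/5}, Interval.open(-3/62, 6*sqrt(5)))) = ProductSet({43/5}, Interval.open(1/4, 6*sqrt(5)))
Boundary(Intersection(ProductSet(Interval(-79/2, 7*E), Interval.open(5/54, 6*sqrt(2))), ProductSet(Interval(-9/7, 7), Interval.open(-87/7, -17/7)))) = EmptySet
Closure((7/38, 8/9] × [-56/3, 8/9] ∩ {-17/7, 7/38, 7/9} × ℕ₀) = {7/9} × {0}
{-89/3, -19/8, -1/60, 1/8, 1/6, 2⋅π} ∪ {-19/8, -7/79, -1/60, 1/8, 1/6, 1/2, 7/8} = {-89/3, -19/8, -7/79, -1/60, 1/8, 1/6, 1/2, 7/8, 2⋅π}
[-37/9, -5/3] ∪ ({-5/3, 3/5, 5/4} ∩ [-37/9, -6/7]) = [-37/9, -5/3]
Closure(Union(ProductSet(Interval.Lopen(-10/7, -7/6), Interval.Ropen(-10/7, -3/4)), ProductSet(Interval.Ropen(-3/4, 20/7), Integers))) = Union(ProductSet({-10/7, -7/6}, Interval(-10/7, -3/4)), ProductSet(Interval(-10/7, -7/6), {-10/7, -3/4}), ProductSet(Interval.Lopen(-10/7, -7/6), Interval.Ropen(-10/7, -3/4)), ProductSet(Interval(-3/4, 20/7), Integers))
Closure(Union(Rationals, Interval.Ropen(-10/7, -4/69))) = Union(Interval(-oo, oo), Rationals)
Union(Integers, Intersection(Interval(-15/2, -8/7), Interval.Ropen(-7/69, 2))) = Integers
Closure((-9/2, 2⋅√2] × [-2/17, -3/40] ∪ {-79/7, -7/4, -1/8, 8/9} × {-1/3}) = ({-79/7, -7/4, -1/8, 8/9} × {-1/3}) ∪ ([-9/2, 2⋅√2] × [-2/17, -3/40])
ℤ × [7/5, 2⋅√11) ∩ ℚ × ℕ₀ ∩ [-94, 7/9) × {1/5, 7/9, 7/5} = ∅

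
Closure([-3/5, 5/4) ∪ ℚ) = ℚ ∪ (-∞, ∞)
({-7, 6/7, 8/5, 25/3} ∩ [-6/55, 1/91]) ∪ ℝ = ℝ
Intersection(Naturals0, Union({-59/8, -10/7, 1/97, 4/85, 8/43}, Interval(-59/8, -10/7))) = EmptySet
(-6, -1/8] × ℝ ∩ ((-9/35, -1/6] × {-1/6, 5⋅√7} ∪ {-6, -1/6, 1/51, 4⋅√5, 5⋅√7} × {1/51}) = ({-1/6} × {1/51}) ∪ ((-9/35, -1/6] × {-1/6, 5⋅√7})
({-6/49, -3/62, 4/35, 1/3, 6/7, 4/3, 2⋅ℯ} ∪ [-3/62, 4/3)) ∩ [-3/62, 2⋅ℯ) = [-3/62, 4/3]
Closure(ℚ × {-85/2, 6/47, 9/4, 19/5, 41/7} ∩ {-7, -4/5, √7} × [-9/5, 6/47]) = {-7, -4/5} × {6/47}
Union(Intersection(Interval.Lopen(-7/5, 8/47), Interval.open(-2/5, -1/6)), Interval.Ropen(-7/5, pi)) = Interval.Ropen(-7/5, pi)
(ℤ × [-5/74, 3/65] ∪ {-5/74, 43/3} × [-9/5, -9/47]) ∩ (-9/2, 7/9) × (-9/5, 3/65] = ({-5/74} × (-9/5, -9/47]) ∪ ({-4, -3, …, 0} × [-5/74, 3/65])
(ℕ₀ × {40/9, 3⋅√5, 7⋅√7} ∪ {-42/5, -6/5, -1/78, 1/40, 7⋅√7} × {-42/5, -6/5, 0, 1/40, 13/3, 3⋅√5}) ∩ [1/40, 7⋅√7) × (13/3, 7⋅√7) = ({1/40} × {3⋅√5}) ∪ ({1, 2, …, 18} × {40/9, 3⋅√5})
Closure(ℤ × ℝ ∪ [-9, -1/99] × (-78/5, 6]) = (ℤ × ℝ) ∪ ([-9, -1/99] × [-78/5, 6])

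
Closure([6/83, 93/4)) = [6/83, 93/4]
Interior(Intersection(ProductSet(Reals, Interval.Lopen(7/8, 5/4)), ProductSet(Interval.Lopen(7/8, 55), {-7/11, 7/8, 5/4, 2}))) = EmptySet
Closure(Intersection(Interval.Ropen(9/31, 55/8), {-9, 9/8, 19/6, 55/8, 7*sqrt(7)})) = {9/8, 19/6}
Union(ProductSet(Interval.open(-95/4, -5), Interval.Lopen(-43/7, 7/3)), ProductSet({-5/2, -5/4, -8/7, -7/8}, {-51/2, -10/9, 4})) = Union(ProductSet({-5/2, -5/4, -8/7, -7/8}, {-51/2, -10/9, 4}), ProductSet(Interval.open(-95/4, -5), Interval.Lopen(-43/7, 7/3)))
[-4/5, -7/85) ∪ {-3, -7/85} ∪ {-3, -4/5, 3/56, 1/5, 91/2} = {-3, 3/56, 1/5, 91/2} ∪ [-4/5, -7/85]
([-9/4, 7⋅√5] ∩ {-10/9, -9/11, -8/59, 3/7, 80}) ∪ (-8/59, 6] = {-10/9, -9/11} ∪ [-8/59, 6]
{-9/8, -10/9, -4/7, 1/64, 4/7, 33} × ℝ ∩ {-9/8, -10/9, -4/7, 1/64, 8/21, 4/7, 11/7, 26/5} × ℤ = {-9/8, -10/9, -4/7, 1/64, 4/7} × ℤ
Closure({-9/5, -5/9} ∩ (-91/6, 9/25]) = {-9/5, -5/9}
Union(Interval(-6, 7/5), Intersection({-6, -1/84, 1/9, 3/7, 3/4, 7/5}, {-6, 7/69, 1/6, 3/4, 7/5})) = Interval(-6, 7/5)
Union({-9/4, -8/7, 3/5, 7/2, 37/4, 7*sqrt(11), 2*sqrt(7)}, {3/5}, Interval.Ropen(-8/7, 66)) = Union({-9/4}, Interval.Ropen(-8/7, 66))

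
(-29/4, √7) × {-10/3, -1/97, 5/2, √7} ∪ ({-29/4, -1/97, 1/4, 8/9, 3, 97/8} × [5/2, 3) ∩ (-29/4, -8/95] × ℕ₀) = (-29/4, √7) × {-10/3, -1/97, 5/2, √7}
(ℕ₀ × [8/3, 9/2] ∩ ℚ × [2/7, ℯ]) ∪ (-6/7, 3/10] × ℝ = ((-6/7, 3/10] × ℝ) ∪ (ℕ₀ × [8/3, ℯ])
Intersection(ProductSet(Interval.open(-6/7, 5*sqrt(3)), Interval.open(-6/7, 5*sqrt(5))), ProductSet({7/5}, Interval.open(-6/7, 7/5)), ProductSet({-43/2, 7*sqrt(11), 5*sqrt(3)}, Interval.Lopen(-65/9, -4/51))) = EmptySet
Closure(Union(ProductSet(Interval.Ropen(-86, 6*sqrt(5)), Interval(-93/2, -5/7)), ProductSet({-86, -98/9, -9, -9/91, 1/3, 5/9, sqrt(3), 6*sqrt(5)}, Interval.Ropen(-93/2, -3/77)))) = Union(ProductSet({-86, -98/9, -9, -9/91, 1/3, 5/9, sqrt(3), 6*sqrt(5)}, Interval(-93/2, -3/77)), ProductSet(Interval(-86, 6*sqrt(5)), {-93/2, -5/7}), ProductSet(Interval.Ropen(-86, 6*sqrt(5)), Interval(-93/2, -5/7)))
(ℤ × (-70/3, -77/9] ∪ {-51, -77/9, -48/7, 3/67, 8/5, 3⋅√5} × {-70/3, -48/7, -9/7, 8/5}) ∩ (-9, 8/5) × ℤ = {-8, -7, …, 1} × {-23, -22, …, -9}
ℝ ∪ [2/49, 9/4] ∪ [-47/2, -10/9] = (-∞, ∞)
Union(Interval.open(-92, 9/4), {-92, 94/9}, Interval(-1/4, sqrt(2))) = Union({94/9}, Interval.Ropen(-92, 9/4))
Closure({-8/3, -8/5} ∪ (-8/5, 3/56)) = {-8/3} ∪ [-8/5, 3/56]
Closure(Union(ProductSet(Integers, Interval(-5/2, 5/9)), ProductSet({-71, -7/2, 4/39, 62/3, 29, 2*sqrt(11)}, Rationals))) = Union(ProductSet({-71, -7/2, 4/39, 62/3, 29, 2*sqrt(11)}, Reals), ProductSet(Integers, Interval(-5/2, 5/9)))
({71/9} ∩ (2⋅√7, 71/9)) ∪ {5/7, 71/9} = {5/7, 71/9}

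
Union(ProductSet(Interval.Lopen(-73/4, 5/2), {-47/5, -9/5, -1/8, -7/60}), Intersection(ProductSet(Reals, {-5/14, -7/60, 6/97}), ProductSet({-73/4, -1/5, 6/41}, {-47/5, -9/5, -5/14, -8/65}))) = Union(ProductSet({-73/4, -1/5, 6/41}, {-5/14}), ProductSet(Interval.Lopen(-73/4, 5/2), {-47/5, -9/5, -1/8, -7/60}))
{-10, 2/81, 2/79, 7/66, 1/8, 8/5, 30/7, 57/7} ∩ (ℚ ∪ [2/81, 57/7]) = {-10, 2/81, 2/79, 7/66, 1/8, 8/5, 30/7, 57/7}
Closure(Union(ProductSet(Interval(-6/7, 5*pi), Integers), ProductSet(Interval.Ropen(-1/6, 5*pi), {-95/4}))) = Union(ProductSet(Interval(-6/7, 5*pi), Integers), ProductSet(Interval(-1/6, 5*pi), {-95/4}))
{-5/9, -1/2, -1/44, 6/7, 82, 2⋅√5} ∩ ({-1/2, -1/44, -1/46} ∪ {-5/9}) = {-5/9, -1/2, -1/44}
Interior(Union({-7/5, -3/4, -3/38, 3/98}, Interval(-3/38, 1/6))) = Interval.open(-3/38, 1/6)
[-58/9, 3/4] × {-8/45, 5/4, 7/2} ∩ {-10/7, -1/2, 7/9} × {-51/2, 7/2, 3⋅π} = {-10/7, -1/2} × {7/2}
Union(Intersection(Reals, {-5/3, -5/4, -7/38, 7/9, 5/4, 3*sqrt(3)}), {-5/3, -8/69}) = {-5/3, -5/4, -7/38, -8/69, 7/9, 5/4, 3*sqrt(3)}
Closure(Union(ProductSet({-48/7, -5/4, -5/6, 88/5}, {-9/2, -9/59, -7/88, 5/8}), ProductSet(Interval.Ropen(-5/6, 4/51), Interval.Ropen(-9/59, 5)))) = Union(ProductSet({-5/6, 4/51}, Interval(-9/59, 5)), ProductSet({-48/7, -5/4, -5/6, 88/5}, {-9/2, -9/59, -7/88, 5/8}), ProductSet(Interval(-5/6, 4/51), {-9/59, 5}), ProductSet(Interval.Ropen(-5/6, 4/51), Interval.Ropen(-9/59, 5)))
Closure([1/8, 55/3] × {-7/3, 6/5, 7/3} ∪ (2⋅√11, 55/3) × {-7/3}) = [1/8, 55/3] × {-7/3, 6/5, 7/3}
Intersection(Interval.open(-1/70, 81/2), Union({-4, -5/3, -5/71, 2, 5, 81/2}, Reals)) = Interval.open(-1/70, 81/2)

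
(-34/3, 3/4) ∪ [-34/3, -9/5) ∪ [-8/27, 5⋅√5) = [-34/3, 5⋅√5)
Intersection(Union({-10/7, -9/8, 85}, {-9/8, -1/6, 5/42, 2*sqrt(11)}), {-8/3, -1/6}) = {-1/6}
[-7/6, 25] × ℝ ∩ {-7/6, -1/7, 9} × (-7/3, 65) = {-7/6, -1/7, 9} × (-7/3, 65)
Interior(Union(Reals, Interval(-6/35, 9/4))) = Interval(-oo, oo)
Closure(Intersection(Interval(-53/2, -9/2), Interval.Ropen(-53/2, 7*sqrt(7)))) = Interval(-53/2, -9/2)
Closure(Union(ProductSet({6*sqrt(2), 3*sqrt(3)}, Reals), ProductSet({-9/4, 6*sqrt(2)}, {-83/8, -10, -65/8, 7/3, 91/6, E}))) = Union(ProductSet({-9/4, 6*sqrt(2)}, {-83/8, -10, -65/8, 7/3, 91/6, E}), ProductSet({6*sqrt(2), 3*sqrt(3)}, Reals))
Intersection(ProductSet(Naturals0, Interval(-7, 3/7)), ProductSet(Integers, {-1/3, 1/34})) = ProductSet(Naturals0, {-1/3, 1/34})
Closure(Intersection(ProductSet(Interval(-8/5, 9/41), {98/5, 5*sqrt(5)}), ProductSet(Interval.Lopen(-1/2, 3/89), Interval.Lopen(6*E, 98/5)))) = ProductSet(Interval(-1/2, 3/89), {98/5})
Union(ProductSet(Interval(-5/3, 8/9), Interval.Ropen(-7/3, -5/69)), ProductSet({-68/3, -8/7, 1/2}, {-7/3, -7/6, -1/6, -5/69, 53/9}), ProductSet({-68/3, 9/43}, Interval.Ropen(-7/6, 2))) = Union(ProductSet({-68/3, 9/43}, Interval.Ropen(-7/6, 2)), ProductSet({-68/3, -8/7, 1/2}, {-7/3, -7/6, -1/6, -5/69, 53/9}), ProductSet(Interval(-5/3, 8/9), Interval.Ropen(-7/3, -5/69)))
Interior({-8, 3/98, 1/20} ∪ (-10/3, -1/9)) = (-10/3, -1/9)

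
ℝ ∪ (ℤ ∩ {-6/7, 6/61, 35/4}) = ℝ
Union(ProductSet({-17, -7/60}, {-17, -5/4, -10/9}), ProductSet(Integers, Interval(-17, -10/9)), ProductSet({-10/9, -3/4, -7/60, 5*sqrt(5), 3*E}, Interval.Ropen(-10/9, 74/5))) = Union(ProductSet({-17, -7/60}, {-17, -5/4, -10/9}), ProductSet({-10/9, -3/4, -7/60, 5*sqrt(5), 3*E}, Interval.Ropen(-10/9, 74/5)), ProductSet(Integers, Interval(-17, -10/9)))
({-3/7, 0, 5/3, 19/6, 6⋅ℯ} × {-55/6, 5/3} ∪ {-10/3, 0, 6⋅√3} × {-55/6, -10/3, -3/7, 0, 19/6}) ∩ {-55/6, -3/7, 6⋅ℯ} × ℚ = {-3/7, 6⋅ℯ} × {-55/6, 5/3}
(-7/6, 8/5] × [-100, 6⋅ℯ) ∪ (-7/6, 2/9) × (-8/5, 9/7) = (-7/6, 8/5] × [-100, 6⋅ℯ)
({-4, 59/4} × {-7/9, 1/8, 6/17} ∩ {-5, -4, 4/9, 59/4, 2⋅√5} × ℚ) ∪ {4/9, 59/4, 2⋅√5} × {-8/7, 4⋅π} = ({-4, 59/4} × {-7/9, 1/8, 6/17}) ∪ ({4/9, 59/4, 2⋅√5} × {-8/7, 4⋅π})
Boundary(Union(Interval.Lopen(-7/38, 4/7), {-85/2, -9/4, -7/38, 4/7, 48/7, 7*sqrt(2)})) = {-85/2, -9/4, -7/38, 4/7, 48/7, 7*sqrt(2)}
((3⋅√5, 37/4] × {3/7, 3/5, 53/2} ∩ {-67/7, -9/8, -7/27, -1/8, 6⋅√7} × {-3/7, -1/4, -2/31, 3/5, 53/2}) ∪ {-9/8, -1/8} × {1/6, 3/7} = {-9/8, -1/8} × {1/6, 3/7}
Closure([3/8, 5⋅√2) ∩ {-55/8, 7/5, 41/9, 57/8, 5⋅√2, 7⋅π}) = {7/5, 41/9}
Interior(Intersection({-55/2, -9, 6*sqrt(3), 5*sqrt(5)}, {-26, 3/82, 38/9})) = EmptySet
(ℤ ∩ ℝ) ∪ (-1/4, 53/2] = ℤ ∪ (-1/4, 53/2]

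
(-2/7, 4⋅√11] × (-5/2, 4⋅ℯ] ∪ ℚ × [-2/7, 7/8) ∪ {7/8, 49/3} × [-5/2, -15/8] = (ℚ × [-2/7, 7/8)) ∪ ({7/8, 49/3} × [-5/2, -15/8]) ∪ ((-2/7, 4⋅√11] × (-5/2, 4⋅ℯ])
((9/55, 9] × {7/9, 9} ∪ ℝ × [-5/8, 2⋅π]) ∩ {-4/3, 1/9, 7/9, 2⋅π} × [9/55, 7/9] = {-4/3, 1/9, 7/9, 2⋅π} × [9/55, 7/9]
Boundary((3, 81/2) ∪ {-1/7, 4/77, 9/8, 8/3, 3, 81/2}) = {-1/7, 4/77, 9/8, 8/3, 3, 81/2}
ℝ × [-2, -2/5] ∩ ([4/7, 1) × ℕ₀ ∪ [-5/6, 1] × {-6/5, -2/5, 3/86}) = [-5/6, 1] × {-6/5, -2/5}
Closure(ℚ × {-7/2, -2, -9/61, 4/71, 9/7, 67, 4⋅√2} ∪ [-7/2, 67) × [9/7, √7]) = ([-7/2, 67] × [9/7, √7]) ∪ ((ℚ ∪ (-∞, ∞)) × {-7/2, -2, -9/61, 4/71, 9/7, 67, 4⋅√2})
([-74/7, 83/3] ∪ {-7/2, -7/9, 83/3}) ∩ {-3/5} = {-3/5}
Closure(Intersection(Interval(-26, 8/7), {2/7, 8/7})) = {2/7, 8/7}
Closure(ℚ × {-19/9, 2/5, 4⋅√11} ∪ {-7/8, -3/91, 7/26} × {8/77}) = ({-7/8, -3/91, 7/26} × {8/77}) ∪ (ℝ × {-19/9, 2/5, 4⋅√11})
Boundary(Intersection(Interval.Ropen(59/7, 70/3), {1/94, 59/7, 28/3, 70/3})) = {59/7, 28/3}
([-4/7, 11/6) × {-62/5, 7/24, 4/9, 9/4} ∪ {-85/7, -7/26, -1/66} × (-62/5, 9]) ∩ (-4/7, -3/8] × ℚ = (-4/7, -3/8] × {-62/5, 7/24, 4/9, 9/4}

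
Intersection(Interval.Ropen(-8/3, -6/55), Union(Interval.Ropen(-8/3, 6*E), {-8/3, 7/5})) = Interval.Ropen(-8/3, -6/55)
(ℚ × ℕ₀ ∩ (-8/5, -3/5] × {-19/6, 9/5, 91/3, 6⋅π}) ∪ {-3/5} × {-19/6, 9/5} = {-3/5} × {-19/6, 9/5}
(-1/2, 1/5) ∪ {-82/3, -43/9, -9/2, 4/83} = {-82/3, -43/9, -9/2} ∪ (-1/2, 1/5)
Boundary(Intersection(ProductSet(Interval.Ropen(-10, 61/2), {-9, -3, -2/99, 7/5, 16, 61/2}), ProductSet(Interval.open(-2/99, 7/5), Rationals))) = ProductSet(Interval(-2/99, 7/5), {-9, -3, -2/99, 7/5, 16, 61/2})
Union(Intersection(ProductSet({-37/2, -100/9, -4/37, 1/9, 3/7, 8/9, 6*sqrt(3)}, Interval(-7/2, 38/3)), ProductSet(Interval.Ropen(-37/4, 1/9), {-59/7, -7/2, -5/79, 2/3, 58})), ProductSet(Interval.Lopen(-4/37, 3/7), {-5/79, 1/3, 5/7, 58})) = Union(ProductSet({-4/37}, {-7/2, -5/79, 2/3}), ProductSet(Interval.Lopen(-4/37, 3/7), {-5/79, 1/3, 5/7, 58}))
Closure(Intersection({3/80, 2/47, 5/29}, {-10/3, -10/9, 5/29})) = {5/29}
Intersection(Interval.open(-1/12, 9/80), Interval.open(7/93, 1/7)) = Interval.open(7/93, 9/80)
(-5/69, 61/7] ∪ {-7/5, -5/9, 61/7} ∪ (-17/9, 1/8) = (-17/9, 61/7]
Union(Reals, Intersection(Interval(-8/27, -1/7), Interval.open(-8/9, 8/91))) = Interval(-oo, oo)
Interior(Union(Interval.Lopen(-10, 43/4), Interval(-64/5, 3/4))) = Interval.open(-64/5, 43/4)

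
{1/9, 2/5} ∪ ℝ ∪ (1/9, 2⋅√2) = (-∞, ∞)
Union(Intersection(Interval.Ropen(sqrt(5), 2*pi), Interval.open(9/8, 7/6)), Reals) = Reals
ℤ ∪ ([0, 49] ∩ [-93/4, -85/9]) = ℤ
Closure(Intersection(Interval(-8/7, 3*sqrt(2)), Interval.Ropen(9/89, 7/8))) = Interval(9/89, 7/8)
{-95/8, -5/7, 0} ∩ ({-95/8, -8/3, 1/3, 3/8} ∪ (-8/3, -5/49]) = {-95/8, -5/7}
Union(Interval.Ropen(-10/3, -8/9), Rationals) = Union(Interval(-10/3, -8/9), Rationals)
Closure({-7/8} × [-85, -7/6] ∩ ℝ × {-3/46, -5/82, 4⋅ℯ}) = ∅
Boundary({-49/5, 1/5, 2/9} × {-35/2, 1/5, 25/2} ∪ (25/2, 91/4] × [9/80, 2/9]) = ({25/2, 91/4} × [9/80, 2/9]) ∪ ({-49/5, 1/5, 2/9} × {-35/2, 1/5, 25/2}) ∪ ([25/2, 91/4] × {9/80, 2/9})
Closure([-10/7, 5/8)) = [-10/7, 5/8]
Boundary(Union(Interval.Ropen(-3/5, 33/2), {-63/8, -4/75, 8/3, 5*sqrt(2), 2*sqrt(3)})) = {-63/8, -3/5, 33/2}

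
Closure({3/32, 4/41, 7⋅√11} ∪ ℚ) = ℝ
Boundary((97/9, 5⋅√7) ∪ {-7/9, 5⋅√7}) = {-7/9, 97/9, 5⋅√7}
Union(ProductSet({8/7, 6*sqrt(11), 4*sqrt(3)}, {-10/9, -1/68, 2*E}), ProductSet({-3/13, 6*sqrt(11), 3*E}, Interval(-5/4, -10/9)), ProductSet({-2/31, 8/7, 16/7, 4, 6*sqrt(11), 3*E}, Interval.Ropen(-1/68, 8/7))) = Union(ProductSet({-3/13, 6*sqrt(11), 3*E}, Interval(-5/4, -10/9)), ProductSet({8/7, 6*sqrt(11), 4*sqrt(3)}, {-10/9, -1/68, 2*E}), ProductSet({-2/31, 8/7, 16/7, 4, 6*sqrt(11), 3*E}, Interval.Ropen(-1/68, 8/7)))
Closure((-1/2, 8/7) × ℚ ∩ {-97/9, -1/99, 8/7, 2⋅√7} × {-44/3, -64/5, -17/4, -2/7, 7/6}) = {-1/99} × {-44/3, -64/5, -17/4, -2/7, 7/6}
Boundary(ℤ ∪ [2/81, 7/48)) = {2/81, 7/48} ∪ (ℤ \ (2/81, 7/48))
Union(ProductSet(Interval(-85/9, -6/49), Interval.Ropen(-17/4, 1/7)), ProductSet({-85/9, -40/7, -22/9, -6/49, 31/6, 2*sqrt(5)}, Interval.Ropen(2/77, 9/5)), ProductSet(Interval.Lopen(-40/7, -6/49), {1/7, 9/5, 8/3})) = Union(ProductSet({-85/9, -40/7, -22/9, -6/49, 31/6, 2*sqrt(5)}, Interval.Ropen(2/77, 9/5)), ProductSet(Interval(-85/9, -6/49), Interval.Ropen(-17/4, 1/7)), ProductSet(Interval.Lopen(-40/7, -6/49), {1/7, 9/5, 8/3}))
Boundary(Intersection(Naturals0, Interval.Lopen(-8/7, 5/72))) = Range(0, 1, 1)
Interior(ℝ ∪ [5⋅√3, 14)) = (-∞, ∞)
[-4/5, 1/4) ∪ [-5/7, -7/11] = [-4/5, 1/4)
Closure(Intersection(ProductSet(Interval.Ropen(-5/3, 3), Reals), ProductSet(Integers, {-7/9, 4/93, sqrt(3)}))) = ProductSet(Range(-1, 3, 1), {-7/9, 4/93, sqrt(3)})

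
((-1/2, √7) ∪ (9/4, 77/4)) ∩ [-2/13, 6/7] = [-2/13, 6/7]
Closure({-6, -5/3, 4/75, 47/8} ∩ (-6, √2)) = {-5/3, 4/75}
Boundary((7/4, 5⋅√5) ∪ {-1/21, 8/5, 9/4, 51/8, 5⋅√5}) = {-1/21, 8/5, 7/4, 5⋅√5}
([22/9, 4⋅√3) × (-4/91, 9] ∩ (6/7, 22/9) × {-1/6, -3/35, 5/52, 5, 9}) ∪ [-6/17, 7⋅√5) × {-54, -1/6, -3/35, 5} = [-6/17, 7⋅√5) × {-54, -1/6, -3/35, 5}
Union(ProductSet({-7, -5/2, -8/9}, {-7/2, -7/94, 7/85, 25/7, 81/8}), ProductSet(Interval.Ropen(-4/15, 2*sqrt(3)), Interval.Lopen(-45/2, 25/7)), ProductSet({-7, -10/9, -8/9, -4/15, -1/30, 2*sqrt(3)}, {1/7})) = Union(ProductSet({-7, -5/2, -8/9}, {-7/2, -7/94, 7/85, 25/7, 81/8}), ProductSet({-7, -10/9, -8/9, -4/15, -1/30, 2*sqrt(3)}, {1/7}), ProductSet(Interval.Ropen(-4/15, 2*sqrt(3)), Interval.Lopen(-45/2, 25/7)))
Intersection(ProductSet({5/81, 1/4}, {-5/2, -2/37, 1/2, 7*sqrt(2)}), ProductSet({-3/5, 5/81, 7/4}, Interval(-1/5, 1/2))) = ProductSet({5/81}, {-2/37, 1/2})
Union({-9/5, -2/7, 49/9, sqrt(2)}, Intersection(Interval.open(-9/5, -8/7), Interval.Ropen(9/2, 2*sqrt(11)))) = {-9/5, -2/7, 49/9, sqrt(2)}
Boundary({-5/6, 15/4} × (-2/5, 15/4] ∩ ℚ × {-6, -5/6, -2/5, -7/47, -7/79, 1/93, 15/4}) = {-5/6, 15/4} × {-7/47, -7/79, 1/93, 15/4}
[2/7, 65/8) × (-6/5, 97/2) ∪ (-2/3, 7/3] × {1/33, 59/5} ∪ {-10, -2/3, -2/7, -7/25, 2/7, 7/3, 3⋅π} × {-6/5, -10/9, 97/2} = ((-2/3, 7/3] × {1/33, 59/5}) ∪ ([2/7, 65/8) × (-6/5, 97/2)) ∪ ({-10, -2/3, -2/7, -7/25, 2/7, 7/3, 3⋅π} × {-6/5, -10/9, 97/2})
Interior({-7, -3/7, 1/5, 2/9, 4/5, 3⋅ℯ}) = ∅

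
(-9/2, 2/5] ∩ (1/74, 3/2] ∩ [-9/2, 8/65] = (1/74, 8/65]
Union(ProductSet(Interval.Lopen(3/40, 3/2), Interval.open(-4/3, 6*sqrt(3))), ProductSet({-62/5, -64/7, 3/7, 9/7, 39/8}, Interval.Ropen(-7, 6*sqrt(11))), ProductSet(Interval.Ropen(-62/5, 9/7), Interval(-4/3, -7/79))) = Union(ProductSet({-62/5, -64/7, 3/7, 9/7, 39/8}, Interval.Ropen(-7, 6*sqrt(11))), ProductSet(Interval.Ropen(-62/5, 9/7), Interval(-4/3, -7/79)), ProductSet(Interval.Lopen(3/40, 3/2), Interval.open(-4/3, 6*sqrt(3))))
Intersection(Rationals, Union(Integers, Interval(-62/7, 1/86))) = Union(Integers, Intersection(Interval(-62/7, 1/86), Rationals))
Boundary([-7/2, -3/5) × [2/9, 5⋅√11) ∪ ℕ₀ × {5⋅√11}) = ({-7/2, -3/5} × [2/9, 5⋅√11]) ∪ ([-7/2, -3/5] × {2/9, 5⋅√11}) ∪ ((ℕ₀ ∪ (ℕ₀ \ (-7/2, -3/5))) × {5⋅√11})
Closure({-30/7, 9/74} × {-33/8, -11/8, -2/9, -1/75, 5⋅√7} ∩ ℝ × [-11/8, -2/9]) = {-30/7, 9/74} × {-11/8, -2/9}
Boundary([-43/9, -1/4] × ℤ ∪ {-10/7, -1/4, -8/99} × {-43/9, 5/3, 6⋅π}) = ([-43/9, -1/4] × ℤ) ∪ ({-10/7, -1/4, -8/99} × {-43/9, 5/3, 6⋅π})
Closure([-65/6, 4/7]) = [-65/6, 4/7]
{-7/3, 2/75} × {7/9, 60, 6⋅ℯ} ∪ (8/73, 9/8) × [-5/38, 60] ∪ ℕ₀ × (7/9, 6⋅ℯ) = (ℕ₀ × (7/9, 6⋅ℯ)) ∪ ({-7/3, 2/75} × {7/9, 60, 6⋅ℯ}) ∪ ((8/73, 9/8) × [-5/38, 60])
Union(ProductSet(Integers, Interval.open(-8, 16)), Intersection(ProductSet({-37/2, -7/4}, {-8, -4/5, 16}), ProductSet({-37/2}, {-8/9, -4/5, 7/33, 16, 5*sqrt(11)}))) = Union(ProductSet({-37/2}, {-4/5, 16}), ProductSet(Integers, Interval.open(-8, 16)))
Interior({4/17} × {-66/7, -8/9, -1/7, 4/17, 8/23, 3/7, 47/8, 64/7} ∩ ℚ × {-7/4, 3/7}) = ∅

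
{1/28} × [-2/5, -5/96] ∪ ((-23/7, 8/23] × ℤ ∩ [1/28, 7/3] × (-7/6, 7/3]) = ({1/28} × [-2/5, -5/96]) ∪ ([1/28, 8/23] × {-1, 0, 1, 2})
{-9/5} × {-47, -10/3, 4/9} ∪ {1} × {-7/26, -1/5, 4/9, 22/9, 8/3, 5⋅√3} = ({-9/5} × {-47, -10/3, 4/9}) ∪ ({1} × {-7/26, -1/5, 4/9, 22/9, 8/3, 5⋅√3})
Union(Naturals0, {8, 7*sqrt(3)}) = Union({7*sqrt(3)}, Naturals0)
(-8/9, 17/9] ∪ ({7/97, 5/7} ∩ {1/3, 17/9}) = (-8/9, 17/9]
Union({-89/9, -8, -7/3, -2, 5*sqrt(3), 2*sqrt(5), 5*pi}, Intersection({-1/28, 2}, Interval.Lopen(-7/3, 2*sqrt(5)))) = {-89/9, -8, -7/3, -2, -1/28, 2, 5*sqrt(3), 2*sqrt(5), 5*pi}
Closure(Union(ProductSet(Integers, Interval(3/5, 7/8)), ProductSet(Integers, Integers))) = ProductSet(Integers, Union(Integers, Interval(3/5, 7/8)))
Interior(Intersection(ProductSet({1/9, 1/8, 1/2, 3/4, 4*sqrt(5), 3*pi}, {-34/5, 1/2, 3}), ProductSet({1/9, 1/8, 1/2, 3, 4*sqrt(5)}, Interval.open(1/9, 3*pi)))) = EmptySet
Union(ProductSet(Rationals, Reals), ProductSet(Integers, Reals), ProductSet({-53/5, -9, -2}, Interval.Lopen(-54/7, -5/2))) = ProductSet(Rationals, Reals)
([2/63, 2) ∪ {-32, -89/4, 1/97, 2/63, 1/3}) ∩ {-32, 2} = {-32}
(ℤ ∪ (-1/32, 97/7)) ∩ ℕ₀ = ℕ₀ ∪ {0, 1, …, 13}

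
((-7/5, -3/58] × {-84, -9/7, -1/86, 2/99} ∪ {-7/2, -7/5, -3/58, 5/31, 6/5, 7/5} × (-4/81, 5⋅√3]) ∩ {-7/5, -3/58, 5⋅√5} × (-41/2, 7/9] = ({-3/58} × {-9/7, -1/86, 2/99}) ∪ ({-7/5, -3/58} × (-4/81, 7/9])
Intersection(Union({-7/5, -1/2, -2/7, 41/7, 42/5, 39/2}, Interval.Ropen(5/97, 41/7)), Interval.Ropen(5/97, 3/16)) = Interval.Ropen(5/97, 3/16)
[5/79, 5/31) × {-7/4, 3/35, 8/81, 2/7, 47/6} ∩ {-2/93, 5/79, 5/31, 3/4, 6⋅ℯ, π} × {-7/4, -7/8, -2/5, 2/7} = {5/79} × {-7/4, 2/7}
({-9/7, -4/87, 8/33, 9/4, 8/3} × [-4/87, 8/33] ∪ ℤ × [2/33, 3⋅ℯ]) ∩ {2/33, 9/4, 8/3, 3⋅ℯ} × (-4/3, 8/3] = {9/4, 8/3} × [-4/87, 8/33]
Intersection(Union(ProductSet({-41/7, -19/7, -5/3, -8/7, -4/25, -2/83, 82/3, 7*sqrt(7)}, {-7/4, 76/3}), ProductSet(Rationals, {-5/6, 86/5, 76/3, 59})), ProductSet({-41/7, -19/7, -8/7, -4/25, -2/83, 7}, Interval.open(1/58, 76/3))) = ProductSet({-41/7, -19/7, -8/7, -4/25, -2/83, 7}, {86/5})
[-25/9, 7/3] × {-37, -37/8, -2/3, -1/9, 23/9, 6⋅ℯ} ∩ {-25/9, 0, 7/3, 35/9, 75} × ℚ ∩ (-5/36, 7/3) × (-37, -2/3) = {0} × {-37/8}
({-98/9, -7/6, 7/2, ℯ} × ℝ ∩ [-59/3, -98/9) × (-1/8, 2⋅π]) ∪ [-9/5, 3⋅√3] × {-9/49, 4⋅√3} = [-9/5, 3⋅√3] × {-9/49, 4⋅√3}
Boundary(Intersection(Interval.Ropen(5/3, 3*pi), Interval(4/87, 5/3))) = {5/3}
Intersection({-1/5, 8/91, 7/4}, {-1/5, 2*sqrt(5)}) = {-1/5}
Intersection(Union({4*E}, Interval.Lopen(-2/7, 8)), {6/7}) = {6/7}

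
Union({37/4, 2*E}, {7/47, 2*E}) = {7/47, 37/4, 2*E}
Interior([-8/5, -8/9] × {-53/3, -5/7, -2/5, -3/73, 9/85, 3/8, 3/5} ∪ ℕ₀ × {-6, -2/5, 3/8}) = ∅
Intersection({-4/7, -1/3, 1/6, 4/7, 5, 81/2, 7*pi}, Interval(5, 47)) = {5, 81/2, 7*pi}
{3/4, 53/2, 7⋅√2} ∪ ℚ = ℚ ∪ {7⋅√2}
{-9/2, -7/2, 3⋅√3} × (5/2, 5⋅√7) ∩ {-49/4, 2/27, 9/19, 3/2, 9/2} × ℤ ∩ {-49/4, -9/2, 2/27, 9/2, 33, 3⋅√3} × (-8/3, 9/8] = ∅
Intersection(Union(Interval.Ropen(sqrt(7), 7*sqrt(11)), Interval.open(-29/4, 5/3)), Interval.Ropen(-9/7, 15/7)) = Interval.Ropen(-9/7, 5/3)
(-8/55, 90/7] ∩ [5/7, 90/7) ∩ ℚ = ℚ ∩ [5/7, 90/7)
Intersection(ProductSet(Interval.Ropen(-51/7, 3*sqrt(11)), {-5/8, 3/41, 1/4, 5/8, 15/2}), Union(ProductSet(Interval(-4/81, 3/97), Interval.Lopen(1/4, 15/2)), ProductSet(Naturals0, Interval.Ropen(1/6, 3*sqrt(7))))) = Union(ProductSet(Interval(-4/81, 3/97), {5/8, 15/2}), ProductSet(Range(0, 10, 1), {1/4, 5/8, 15/2}))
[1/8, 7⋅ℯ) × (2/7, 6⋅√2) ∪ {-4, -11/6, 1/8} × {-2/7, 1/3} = ({-4, -11/6, 1/8} × {-2/7, 1/3}) ∪ ([1/8, 7⋅ℯ) × (2/7, 6⋅√2))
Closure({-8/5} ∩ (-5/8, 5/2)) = ∅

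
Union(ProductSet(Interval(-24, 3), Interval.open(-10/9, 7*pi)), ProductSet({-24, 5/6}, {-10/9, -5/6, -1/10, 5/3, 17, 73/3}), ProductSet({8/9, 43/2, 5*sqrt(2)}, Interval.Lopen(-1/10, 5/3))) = Union(ProductSet({-24, 5/6}, {-10/9, -5/6, -1/10, 5/3, 17, 73/3}), ProductSet({8/9, 43/2, 5*sqrt(2)}, Interval.Lopen(-1/10, 5/3)), ProductSet(Interval(-24, 3), Interval.open(-10/9, 7*pi)))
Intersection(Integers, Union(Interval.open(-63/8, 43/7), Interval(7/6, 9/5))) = Range(-7, 7, 1)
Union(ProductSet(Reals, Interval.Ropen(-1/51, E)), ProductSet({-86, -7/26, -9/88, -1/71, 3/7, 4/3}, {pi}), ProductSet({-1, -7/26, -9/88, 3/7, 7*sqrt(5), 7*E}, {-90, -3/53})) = Union(ProductSet({-86, -7/26, -9/88, -1/71, 3/7, 4/3}, {pi}), ProductSet({-1, -7/26, -9/88, 3/7, 7*sqrt(5), 7*E}, {-90, -3/53}), ProductSet(Reals, Interval.Ropen(-1/51, E)))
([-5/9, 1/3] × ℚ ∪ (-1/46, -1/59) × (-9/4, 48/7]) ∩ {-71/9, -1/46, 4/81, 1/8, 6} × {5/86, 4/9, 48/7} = {-1/46, 4/81, 1/8} × {5/86, 4/9, 48/7}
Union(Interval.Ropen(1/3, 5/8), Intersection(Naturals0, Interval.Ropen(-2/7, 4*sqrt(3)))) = Union(Interval.Ropen(1/3, 5/8), Range(0, 7, 1))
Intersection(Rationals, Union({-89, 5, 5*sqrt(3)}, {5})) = {-89, 5}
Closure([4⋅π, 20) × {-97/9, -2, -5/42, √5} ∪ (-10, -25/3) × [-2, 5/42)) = ({-10, -25/3} × [-2, 5/42]) ∪ ([-10, -25/3] × {-2, 5/42}) ∪ ((-10, -25/3) × [-2, 5/42)) ∪ ([4⋅π, 20] × {-97/9, -2, -5/42, √5})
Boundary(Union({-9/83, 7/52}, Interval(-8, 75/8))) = {-8, 75/8}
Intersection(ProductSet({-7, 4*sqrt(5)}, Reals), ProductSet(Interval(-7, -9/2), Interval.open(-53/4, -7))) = ProductSet({-7}, Interval.open(-53/4, -7))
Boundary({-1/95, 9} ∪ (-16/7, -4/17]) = {-16/7, -4/17, -1/95, 9}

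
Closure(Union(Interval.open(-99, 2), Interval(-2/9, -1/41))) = Interval(-99, 2)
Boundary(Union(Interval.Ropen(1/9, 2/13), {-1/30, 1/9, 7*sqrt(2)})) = {-1/30, 1/9, 2/13, 7*sqrt(2)}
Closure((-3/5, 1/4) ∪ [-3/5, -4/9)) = [-3/5, 1/4]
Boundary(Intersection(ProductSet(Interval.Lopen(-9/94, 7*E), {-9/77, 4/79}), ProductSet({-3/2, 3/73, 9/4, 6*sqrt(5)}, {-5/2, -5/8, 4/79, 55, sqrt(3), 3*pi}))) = ProductSet({3/73, 9/4, 6*sqrt(5)}, {4/79})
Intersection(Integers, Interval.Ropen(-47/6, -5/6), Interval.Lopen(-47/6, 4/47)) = Range(-7, 0, 1)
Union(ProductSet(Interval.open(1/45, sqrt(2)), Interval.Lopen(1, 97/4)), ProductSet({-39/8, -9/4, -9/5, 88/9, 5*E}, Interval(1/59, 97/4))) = Union(ProductSet({-39/8, -9/4, -9/5, 88/9, 5*E}, Interval(1/59, 97/4)), ProductSet(Interval.open(1/45, sqrt(2)), Interval.Lopen(1, 97/4)))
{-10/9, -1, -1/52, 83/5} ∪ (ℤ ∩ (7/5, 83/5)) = {-10/9, -1, -1/52, 83/5} ∪ {2, 3, …, 16}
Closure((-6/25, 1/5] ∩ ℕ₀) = {0}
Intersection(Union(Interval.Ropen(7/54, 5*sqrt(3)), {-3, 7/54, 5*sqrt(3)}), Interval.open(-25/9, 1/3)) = Interval.Ropen(7/54, 1/3)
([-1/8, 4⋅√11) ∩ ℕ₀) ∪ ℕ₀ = ℕ₀ ∪ {0, 1, …, 13}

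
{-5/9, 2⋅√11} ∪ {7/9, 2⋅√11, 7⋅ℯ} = {-5/9, 7/9, 2⋅√11, 7⋅ℯ}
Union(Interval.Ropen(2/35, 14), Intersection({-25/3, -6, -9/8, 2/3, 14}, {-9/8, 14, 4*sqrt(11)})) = Union({-9/8}, Interval(2/35, 14))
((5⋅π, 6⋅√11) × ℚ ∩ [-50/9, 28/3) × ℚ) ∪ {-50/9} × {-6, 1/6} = {-50/9} × {-6, 1/6}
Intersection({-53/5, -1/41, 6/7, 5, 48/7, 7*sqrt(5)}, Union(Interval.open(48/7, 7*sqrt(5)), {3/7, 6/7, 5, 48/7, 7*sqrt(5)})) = {6/7, 5, 48/7, 7*sqrt(5)}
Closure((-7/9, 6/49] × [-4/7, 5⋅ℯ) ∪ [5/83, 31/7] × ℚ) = ([6/49, 31/7] × ℝ) ∪ ({-7/9, 6/49} × [-4/7, 5⋅ℯ]) ∪ ([-7/9, 6/49] × {-4/7, 5⋅ℯ}) ∪ ((-7/9, 6/49] × [-4/7, 5⋅ℯ)) ∪ ([5/83, 31/7] × (ℚ ∪ (-∞, -4/7] ∪ [5⋅ℯ, ∞)))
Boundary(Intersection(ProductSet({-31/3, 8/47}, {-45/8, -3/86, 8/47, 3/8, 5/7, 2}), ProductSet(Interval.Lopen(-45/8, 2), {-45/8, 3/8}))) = ProductSet({8/47}, {-45/8, 3/8})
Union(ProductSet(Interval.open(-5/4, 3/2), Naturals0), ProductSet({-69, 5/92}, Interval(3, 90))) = Union(ProductSet({-69, 5/92}, Interval(3, 90)), ProductSet(Interval.open(-5/4, 3/2), Naturals0))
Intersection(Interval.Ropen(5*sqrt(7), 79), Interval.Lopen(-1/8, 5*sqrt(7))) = {5*sqrt(7)}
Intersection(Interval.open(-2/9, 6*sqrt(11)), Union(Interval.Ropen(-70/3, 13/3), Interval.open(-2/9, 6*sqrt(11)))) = Interval.open(-2/9, 6*sqrt(11))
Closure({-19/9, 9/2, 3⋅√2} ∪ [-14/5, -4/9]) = [-14/5, -4/9] ∪ {9/2, 3⋅√2}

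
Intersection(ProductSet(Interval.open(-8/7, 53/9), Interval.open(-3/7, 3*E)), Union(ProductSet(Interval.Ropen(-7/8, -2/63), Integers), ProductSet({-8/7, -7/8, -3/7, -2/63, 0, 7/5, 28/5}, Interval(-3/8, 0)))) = Union(ProductSet({-7/8, -3/7, -2/63, 0, 7/5, 28/5}, Interval(-3/8, 0)), ProductSet(Interval.Ropen(-7/8, -2/63), Range(0, 9, 1)))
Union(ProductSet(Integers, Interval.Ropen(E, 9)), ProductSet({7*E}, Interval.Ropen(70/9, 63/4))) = Union(ProductSet({7*E}, Interval.Ropen(70/9, 63/4)), ProductSet(Integers, Interval.Ropen(E, 9)))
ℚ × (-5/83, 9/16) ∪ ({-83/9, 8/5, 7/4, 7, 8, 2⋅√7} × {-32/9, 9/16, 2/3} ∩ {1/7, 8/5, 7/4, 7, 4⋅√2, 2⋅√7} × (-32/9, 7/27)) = ℚ × (-5/83, 9/16)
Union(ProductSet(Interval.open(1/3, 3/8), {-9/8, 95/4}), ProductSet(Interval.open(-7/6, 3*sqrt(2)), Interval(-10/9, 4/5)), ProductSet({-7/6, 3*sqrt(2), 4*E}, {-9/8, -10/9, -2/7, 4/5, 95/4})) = Union(ProductSet({-7/6, 3*sqrt(2), 4*E}, {-9/8, -10/9, -2/7, 4/5, 95/4}), ProductSet(Interval.open(-7/6, 3*sqrt(2)), Interval(-10/9, 4/5)), ProductSet(Interval.open(1/3, 3/8), {-9/8, 95/4}))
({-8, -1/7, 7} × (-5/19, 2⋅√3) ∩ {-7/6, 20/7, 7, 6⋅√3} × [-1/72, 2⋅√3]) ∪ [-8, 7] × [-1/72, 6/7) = ([-8, 7] × [-1/72, 6/7)) ∪ ({7} × [-1/72, 2⋅√3))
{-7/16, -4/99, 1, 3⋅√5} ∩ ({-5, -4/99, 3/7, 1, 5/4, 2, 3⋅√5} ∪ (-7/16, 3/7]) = {-4/99, 1, 3⋅√5}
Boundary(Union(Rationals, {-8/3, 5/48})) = Reals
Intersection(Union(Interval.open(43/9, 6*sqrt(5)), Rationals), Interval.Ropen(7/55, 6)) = Union(Intersection(Interval.Ropen(7/55, 6), Rationals), Interval.Ropen(43/9, 6))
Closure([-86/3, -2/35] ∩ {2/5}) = ∅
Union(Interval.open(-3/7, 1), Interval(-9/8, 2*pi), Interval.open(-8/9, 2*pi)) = Interval(-9/8, 2*pi)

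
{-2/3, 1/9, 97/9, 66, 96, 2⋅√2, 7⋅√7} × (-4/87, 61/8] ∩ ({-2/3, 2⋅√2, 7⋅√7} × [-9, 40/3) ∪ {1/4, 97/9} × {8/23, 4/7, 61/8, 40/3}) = ({97/9} × {8/23, 4/7, 61/8}) ∪ ({-2/3, 2⋅√2, 7⋅√7} × (-4/87, 61/8])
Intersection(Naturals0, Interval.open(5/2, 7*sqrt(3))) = Range(3, 13, 1)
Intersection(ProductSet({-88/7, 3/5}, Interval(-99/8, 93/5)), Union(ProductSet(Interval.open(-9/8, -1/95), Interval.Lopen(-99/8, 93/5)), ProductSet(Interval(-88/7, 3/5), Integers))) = ProductSet({-88/7, 3/5}, Range(-12, 19, 1))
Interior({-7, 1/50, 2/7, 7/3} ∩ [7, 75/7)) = ∅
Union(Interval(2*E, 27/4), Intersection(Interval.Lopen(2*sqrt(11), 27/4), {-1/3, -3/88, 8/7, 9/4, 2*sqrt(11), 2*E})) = Interval(2*E, 27/4)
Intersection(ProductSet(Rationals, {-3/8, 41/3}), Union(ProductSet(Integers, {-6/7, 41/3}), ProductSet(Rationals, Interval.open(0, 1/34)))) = ProductSet(Integers, {41/3})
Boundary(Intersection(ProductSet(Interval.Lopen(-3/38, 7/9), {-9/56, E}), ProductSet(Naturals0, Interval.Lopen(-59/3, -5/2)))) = EmptySet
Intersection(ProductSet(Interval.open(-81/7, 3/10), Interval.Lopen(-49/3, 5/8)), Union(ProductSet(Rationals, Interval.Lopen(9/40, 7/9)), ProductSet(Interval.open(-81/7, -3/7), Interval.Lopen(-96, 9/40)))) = Union(ProductSet(Intersection(Interval.open(-81/7, 3/10), Rationals), Interval.Lopen(9/40, 5/8)), ProductSet(Interval.open(-81/7, -3/7), Interval.Lopen(-49/3, 9/40)))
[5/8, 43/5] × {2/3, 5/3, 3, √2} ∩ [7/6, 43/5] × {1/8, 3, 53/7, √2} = [7/6, 43/5] × {3, √2}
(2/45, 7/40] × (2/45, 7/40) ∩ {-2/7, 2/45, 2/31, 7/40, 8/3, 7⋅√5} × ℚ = {2/31, 7/40} × (ℚ ∩ (2/45, 7/40))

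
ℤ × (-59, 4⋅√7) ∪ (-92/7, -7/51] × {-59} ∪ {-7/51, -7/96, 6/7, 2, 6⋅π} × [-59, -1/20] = ((-92/7, -7/51] × {-59}) ∪ (ℤ × (-59, 4⋅√7)) ∪ ({-7/51, -7/96, 6/7, 2, 6⋅π} × [-59, -1/20])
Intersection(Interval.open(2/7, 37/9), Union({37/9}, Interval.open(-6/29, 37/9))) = Interval.open(2/7, 37/9)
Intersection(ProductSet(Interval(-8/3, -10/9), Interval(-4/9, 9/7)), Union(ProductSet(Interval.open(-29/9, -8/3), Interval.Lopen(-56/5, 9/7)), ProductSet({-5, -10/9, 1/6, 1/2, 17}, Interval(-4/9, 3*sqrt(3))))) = ProductSet({-10/9}, Interval(-4/9, 9/7))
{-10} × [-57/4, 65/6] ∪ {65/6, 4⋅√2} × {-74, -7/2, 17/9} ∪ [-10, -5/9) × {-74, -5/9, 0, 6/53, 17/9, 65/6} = ({-10} × [-57/4, 65/6]) ∪ ({65/6, 4⋅√2} × {-74, -7/2, 17/9}) ∪ ([-10, -5/9) × {-74, -5/9, 0, 6/53, 17/9, 65/6})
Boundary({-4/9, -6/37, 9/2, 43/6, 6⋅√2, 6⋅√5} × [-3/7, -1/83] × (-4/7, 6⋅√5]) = {-4/9, -6/37, 9/2, 43/6, 6⋅√2, 6⋅√5} × [-3/7, -1/83] × [-4/7, 6⋅√5]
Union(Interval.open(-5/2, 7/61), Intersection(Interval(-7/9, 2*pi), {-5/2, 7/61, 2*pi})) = Union({2*pi}, Interval.Lopen(-5/2, 7/61))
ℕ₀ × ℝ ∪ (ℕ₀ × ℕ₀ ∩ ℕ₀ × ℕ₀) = ℕ₀ × ℝ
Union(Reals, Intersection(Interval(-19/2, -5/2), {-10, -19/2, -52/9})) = Reals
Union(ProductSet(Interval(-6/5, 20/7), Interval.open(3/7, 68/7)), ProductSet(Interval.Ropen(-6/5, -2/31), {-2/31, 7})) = Union(ProductSet(Interval.Ropen(-6/5, -2/31), {-2/31, 7}), ProductSet(Interval(-6/5, 20/7), Interval.open(3/7, 68/7)))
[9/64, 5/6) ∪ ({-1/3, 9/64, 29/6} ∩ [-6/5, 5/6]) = {-1/3} ∪ [9/64, 5/6)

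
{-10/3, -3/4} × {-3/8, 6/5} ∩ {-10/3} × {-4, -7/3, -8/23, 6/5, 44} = {-10/3} × {6/5}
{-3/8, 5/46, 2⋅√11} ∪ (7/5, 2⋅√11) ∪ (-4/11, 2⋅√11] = {-3/8} ∪ (-4/11, 2⋅√11]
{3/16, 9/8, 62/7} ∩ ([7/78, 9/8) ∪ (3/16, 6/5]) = {3/16, 9/8}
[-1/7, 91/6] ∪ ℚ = ℚ ∪ [-1/7, 91/6]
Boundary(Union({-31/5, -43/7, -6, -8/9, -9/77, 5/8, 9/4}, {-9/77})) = {-31/5, -43/7, -6, -8/9, -9/77, 5/8, 9/4}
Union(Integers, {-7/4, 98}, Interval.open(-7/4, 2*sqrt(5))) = Union(Integers, Interval.Ropen(-7/4, 2*sqrt(5)))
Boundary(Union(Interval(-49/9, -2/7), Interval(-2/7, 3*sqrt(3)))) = {-49/9, 3*sqrt(3)}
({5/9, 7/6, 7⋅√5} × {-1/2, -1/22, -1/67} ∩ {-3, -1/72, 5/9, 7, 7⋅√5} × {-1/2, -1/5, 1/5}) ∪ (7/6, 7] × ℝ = ((7/6, 7] × ℝ) ∪ ({5/9, 7⋅√5} × {-1/2})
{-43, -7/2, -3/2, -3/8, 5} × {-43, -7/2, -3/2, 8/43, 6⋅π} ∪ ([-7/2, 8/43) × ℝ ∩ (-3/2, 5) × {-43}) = ((-3/2, 8/43) × {-43}) ∪ ({-43, -7/2, -3/2, -3/8, 5} × {-43, -7/2, -3/2, 8/43, 6⋅π})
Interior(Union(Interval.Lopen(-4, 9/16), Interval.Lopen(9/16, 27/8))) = Interval.open(-4, 27/8)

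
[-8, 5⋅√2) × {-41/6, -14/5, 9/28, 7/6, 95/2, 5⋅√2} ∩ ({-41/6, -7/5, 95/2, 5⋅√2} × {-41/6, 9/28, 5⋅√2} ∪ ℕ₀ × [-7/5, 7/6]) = ({0, 1, …, 7} × {9/28, 7/6}) ∪ ({-41/6, -7/5} × {-41/6, 9/28, 5⋅√2})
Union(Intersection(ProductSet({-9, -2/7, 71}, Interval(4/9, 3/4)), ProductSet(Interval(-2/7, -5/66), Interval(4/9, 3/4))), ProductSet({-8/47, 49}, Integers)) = Union(ProductSet({-2/7}, Interval(4/9, 3/4)), ProductSet({-8/47, 49}, Integers))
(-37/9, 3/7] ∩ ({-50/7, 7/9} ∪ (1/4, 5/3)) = (1/4, 3/7]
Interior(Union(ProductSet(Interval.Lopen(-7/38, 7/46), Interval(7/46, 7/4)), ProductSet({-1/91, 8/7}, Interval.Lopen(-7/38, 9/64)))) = ProductSet(Interval.open(-7/38, 7/46), Interval.open(7/46, 7/4))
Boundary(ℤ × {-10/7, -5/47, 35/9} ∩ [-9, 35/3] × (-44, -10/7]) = {-9, -8, …, 11} × {-10/7}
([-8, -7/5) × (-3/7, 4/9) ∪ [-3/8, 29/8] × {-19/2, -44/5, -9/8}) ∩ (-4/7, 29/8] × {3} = ∅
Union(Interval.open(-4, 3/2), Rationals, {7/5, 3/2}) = Union(Interval(-4, 3/2), Rationals)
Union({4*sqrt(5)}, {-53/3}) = {-53/3, 4*sqrt(5)}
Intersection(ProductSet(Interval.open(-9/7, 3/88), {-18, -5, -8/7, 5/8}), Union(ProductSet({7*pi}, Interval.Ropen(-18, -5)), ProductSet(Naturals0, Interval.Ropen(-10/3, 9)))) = ProductSet(Range(0, 1, 1), {-8/7, 5/8})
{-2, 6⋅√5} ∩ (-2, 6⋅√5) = ∅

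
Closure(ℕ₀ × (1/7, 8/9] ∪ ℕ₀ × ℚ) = ℕ₀ × (ℚ ∪ (-∞, ∞))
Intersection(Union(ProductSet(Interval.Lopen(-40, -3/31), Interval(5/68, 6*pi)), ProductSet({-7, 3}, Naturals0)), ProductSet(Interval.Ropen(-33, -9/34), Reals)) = Union(ProductSet({-7}, Naturals0), ProductSet(Interval.Ropen(-33, -9/34), Interval(5/68, 6*pi)))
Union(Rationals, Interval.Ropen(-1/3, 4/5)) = Union(Interval(-1/3, 4/5), Rationals)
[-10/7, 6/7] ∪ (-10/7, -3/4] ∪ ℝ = (-∞, ∞)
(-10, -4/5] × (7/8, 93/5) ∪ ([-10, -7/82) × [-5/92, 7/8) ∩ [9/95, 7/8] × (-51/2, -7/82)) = (-10, -4/5] × (7/8, 93/5)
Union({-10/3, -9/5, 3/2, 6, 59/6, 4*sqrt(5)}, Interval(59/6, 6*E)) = Union({-10/3, -9/5, 3/2, 6, 4*sqrt(5)}, Interval(59/6, 6*E))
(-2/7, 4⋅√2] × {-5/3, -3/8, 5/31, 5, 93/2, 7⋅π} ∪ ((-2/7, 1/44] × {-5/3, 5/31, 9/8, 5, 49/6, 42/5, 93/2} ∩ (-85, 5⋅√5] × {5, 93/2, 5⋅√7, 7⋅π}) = (-2/7, 4⋅√2] × {-5/3, -3/8, 5/31, 5, 93/2, 7⋅π}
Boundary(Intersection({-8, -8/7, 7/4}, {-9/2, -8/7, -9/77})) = {-8/7}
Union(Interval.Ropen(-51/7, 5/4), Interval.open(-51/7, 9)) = Interval.Ropen(-51/7, 9)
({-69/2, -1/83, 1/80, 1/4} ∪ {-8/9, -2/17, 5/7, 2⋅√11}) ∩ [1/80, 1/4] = {1/80, 1/4}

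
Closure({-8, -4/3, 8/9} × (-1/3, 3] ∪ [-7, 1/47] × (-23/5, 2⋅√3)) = ({-8, 8/9} × [-1/3, 3]) ∪ ({-8, -4/3, 8/9} × (-1/3, 3]) ∪ ([-7, 1/47] × [-23/5, 2⋅√3])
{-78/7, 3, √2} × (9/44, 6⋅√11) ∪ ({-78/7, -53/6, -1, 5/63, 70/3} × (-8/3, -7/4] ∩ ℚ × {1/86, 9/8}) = {-78/7, 3, √2} × (9/44, 6⋅√11)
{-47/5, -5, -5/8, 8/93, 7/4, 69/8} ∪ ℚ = ℚ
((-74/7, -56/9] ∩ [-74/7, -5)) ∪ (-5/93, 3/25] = (-74/7, -56/9] ∪ (-5/93, 3/25]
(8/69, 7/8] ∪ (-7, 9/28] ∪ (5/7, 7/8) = (-7, 7/8]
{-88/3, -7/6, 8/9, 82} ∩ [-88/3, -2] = {-88/3}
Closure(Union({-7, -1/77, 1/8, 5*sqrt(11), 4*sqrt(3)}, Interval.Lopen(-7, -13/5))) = Union({-1/77, 1/8, 5*sqrt(11), 4*sqrt(3)}, Interval(-7, -13/5))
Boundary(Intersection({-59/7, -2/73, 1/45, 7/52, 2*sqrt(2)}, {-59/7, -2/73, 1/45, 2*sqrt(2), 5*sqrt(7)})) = {-59/7, -2/73, 1/45, 2*sqrt(2)}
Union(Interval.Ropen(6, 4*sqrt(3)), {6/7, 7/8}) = Union({6/7, 7/8}, Interval.Ropen(6, 4*sqrt(3)))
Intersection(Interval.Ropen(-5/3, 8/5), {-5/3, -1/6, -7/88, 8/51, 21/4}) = {-5/3, -1/6, -7/88, 8/51}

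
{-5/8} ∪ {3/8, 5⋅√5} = {-5/8, 3/8, 5⋅√5}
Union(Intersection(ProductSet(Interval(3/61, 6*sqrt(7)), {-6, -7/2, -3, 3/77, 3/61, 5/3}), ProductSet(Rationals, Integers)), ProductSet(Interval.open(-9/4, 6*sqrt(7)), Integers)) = Union(ProductSet(Intersection(Interval(3/61, 6*sqrt(7)), Rationals), {-6, -3}), ProductSet(Interval.open(-9/4, 6*sqrt(7)), Integers))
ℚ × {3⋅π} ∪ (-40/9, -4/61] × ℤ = (ℚ × {3⋅π}) ∪ ((-40/9, -4/61] × ℤ)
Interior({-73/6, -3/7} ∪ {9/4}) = ∅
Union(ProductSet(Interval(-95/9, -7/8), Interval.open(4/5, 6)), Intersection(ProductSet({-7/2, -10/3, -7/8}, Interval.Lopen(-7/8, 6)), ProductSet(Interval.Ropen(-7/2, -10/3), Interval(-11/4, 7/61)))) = Union(ProductSet({-7/2}, Interval.Lopen(-7/8, 7/61)), ProductSet(Interval(-95/9, -7/8), Interval.open(4/5, 6)))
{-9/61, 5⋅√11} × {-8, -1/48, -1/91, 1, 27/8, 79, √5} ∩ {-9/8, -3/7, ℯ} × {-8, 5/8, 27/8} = ∅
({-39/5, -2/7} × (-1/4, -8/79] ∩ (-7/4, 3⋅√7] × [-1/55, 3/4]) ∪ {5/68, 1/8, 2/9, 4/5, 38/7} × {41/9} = {5/68, 1/8, 2/9, 4/5, 38/7} × {41/9}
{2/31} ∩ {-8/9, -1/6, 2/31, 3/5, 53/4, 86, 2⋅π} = {2/31}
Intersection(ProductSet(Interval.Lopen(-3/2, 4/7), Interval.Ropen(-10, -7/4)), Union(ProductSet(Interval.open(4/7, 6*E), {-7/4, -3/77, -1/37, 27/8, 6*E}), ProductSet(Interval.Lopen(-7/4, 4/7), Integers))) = ProductSet(Interval.Lopen(-3/2, 4/7), Range(-10, -1, 1))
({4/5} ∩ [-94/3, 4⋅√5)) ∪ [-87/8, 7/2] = [-87/8, 7/2]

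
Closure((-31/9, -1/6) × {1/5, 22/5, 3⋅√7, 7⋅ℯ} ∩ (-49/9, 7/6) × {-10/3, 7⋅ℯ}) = [-31/9, -1/6] × {7⋅ℯ}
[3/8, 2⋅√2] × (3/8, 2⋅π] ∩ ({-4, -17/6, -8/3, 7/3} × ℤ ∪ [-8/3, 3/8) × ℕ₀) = {7/3} × {1, 2, …, 6}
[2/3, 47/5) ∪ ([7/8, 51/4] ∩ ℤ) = [2/3, 47/5) ∪ {1, 2, …, 12}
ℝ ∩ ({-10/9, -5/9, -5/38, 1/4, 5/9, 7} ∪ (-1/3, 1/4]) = {-10/9, -5/9, 5/9, 7} ∪ (-1/3, 1/4]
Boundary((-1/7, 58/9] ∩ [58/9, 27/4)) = {58/9}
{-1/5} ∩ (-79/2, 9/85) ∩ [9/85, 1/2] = ∅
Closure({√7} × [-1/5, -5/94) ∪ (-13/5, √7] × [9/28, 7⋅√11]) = ({√7} × [-1/5, -5/94]) ∪ ([-13/5, √7] × [9/28, 7⋅√11])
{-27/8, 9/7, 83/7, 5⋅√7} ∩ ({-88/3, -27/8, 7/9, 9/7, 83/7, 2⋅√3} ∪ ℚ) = {-27/8, 9/7, 83/7}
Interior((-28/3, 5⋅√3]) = (-28/3, 5⋅√3)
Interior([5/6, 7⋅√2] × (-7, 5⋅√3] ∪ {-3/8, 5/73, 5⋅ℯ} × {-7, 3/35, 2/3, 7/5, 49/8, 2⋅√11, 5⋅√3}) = (5/6, 7⋅√2) × (-7, 5⋅√3)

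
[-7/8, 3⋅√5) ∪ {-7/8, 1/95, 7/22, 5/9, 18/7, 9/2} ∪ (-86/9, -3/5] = (-86/9, 3⋅√5)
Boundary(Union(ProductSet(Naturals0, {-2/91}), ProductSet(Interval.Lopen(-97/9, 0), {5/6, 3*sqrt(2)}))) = Union(ProductSet(Interval(-97/9, 0), {5/6, 3*sqrt(2)}), ProductSet(Naturals0, {-2/91}))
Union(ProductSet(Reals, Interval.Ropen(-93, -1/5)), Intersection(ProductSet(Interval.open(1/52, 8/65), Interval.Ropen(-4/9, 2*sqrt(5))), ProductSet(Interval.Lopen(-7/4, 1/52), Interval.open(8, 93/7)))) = ProductSet(Reals, Interval.Ropen(-93, -1/5))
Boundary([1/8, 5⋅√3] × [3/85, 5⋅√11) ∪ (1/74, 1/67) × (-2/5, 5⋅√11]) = ({1/74, 1/67} × [-2/5, 5⋅√11]) ∪ ([1/74, 1/67] × {-2/5, 5⋅√11}) ∪ ({1/8, 5⋅√3} × [3/85, 5⋅√11]) ∪ ([1/8, 5⋅√3] × {3/85, 5⋅√11})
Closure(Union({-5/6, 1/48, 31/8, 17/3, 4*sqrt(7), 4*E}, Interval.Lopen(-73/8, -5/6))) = Union({1/48, 31/8, 17/3, 4*sqrt(7), 4*E}, Interval(-73/8, -5/6))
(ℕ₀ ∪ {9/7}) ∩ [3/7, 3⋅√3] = {1, 2, …, 5} ∪ {9/7}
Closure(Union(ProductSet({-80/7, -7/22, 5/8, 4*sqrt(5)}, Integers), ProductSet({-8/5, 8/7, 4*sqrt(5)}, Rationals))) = Union(ProductSet({-8/5, 8/7, 4*sqrt(5)}, Reals), ProductSet({-80/7, -7/22, 5/8, 4*sqrt(5)}, Integers))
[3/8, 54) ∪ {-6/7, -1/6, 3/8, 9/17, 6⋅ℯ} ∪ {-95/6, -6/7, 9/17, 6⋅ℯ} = {-95/6, -6/7, -1/6} ∪ [3/8, 54)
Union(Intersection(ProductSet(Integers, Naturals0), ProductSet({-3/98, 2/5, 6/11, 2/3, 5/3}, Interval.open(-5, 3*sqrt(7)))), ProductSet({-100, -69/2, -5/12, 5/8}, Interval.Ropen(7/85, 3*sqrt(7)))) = ProductSet({-100, -69/2, -5/12, 5/8}, Interval.Ropen(7/85, 3*sqrt(7)))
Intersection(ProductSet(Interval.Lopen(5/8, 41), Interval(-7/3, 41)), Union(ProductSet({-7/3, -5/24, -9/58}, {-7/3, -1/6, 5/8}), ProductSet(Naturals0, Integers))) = ProductSet(Range(1, 42, 1), Range(-2, 42, 1))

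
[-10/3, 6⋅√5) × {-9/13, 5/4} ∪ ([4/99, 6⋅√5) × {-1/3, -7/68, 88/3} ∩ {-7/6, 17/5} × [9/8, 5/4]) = [-10/3, 6⋅√5) × {-9/13, 5/4}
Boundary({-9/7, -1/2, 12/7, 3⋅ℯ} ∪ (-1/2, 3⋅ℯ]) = {-9/7, -1/2, 3⋅ℯ}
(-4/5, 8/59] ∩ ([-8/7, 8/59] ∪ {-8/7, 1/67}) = (-4/5, 8/59]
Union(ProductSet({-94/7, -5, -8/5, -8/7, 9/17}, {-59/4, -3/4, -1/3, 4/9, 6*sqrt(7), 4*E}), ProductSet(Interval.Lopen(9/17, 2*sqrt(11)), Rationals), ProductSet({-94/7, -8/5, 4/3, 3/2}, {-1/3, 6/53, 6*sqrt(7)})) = Union(ProductSet({-94/7, -8/5, 4/3, 3/2}, {-1/3, 6/53, 6*sqrt(7)}), ProductSet({-94/7, -5, -8/5, -8/7, 9/17}, {-59/4, -3/4, -1/3, 4/9, 6*sqrt(7), 4*E}), ProductSet(Interval.Lopen(9/17, 2*sqrt(11)), Rationals))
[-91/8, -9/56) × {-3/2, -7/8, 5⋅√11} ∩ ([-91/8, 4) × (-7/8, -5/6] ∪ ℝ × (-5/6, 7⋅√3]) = ∅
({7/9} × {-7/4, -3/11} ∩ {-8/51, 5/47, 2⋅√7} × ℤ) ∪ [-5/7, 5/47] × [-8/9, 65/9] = [-5/7, 5/47] × [-8/9, 65/9]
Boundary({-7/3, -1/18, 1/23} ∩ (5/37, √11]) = ∅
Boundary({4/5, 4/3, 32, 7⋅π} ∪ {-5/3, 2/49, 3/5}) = {-5/3, 2/49, 3/5, 4/5, 4/3, 32, 7⋅π}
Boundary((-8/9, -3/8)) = {-8/9, -3/8}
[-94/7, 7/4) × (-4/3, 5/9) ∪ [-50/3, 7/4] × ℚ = ([-50/3, 7/4] × ℚ) ∪ ([-94/7, 7/4) × (-4/3, 5/9))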